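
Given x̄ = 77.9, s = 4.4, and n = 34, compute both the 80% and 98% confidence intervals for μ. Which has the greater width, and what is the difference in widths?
98% CI is wider by 1.72

df = 33
80% CI: t* = 1.308, (76.91, 78.89), width = 2 · t* · s/√n = 1.97
98% CI: t* = 2.445, (76.06, 79.74), width = 2 · t* · s/√n = 3.69

The 98% CI is wider by 3.69 - 1.97 = 1.72.
Higher confidence requires a wider interval.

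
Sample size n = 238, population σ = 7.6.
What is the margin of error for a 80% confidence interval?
Margin of error = 0.63

Margin of error = z* · σ/√n
= 1.282 · 7.6/√238
= 1.282 · 7.6/15.4272
= 0.63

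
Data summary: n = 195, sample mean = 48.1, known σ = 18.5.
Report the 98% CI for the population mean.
(45.02, 51.18)

z-interval (σ known):
z* = 2.326 for 98% confidence

Margin of error = z* · σ/√n = 2.326 · 18.5/√195 = 3.08

CI: (48.1 - 3.08, 48.1 + 3.08) = (45.02, 51.18)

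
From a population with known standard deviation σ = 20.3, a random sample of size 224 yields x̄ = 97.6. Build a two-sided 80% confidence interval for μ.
(95.86, 99.34)

z-interval (σ known):
z* = 1.282 for 80% confidence

Margin of error = z* · σ/√n = 1.282 · 20.3/√224 = 1.74

CI: (97.6 - 1.74, 97.6 + 1.74) = (95.86, 99.34)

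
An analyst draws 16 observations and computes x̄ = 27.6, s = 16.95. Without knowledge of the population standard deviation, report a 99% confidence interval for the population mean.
(15.11, 40.09)

t-interval (σ unknown):
df = n - 1 = 15
t* = 2.947 for 99% confidence

Margin of error = t* · s/√n = 2.947 · 16.95/√16 = 12.49

CI: (15.11, 40.09)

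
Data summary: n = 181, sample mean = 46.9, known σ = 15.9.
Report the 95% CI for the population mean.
(44.58, 49.22)

z-interval (σ known):
z* = 1.960 for 95% confidence

Margin of error = z* · σ/√n = 1.960 · 15.9/√181 = 2.32

CI: (46.9 - 2.32, 46.9 + 2.32) = (44.58, 49.22)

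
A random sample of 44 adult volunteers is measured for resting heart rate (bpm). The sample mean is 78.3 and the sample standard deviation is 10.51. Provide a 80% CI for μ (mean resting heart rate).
(76.24, 80.36)

t-interval (σ unknown):
df = n - 1 = 43
t* = 1.302 for 80% confidence

Margin of error = t* · s/√n = 1.302 · 10.51/√44 = 2.06

CI: (76.24, 80.36)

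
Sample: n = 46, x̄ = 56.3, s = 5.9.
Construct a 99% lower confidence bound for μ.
μ ≥ 54.20

Lower bound (one-sided):
t* = 2.412 (one-sided for 99%)
Lower bound = x̄ - t* · s/√n = 56.3 - 2.412 · 5.9/√46 = 54.20

We are 99% confident that μ ≥ 54.20.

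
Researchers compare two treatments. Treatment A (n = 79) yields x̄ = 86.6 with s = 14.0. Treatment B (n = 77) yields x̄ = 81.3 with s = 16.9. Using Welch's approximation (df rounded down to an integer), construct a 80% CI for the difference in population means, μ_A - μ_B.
(2.10, 8.50)

Difference: x̄₁ - x̄₂ = 5.30
SE = √(s₁²/n₁ + s₂²/n₂) = √(14.0²/79 + 16.9²/77) = 2.4880
df = 147.41 → 147 (Welch–Satterthwaite, rounded down)
t* = 1.287

CI: 5.30 ± 1.287 · 2.4880 = 5.30 ± 3.20 = (2.10, 8.50)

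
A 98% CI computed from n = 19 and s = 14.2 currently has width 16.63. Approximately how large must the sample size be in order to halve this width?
n ≈ 76

CI width ∝ 1/√n
To reduce width by factor 2, need √n to grow by 2 → need 2² = 4 times as many samples.

Current: n = 19, width = 16.63
New: n = 76, width ≈ 7.74

Width reduced by factor of 16.63/7.74 = 2.15.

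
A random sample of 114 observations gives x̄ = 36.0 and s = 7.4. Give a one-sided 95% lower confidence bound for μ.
μ ≥ 34.85

Lower bound (one-sided):
t* = 1.658 (one-sided for 95%)
Lower bound = x̄ - t* · s/√n = 36.0 - 1.658 · 7.4/√114 = 34.85

We are 95% confident that μ ≥ 34.85.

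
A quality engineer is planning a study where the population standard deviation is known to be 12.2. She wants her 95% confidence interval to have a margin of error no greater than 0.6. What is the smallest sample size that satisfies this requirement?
n ≥ 1589

For margin E ≤ 0.6:
n ≥ (z* · σ / E)²
n ≥ (1.960 · 12.2 / 0.6)²
n ≥ 1588.29

Minimum n = 1589 (rounding up)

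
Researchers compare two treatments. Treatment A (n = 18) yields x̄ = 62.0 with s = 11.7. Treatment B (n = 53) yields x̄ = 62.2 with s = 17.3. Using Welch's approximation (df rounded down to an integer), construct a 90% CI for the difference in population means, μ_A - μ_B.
(-6.32, 5.92)

Difference: x̄₁ - x̄₂ = -0.20
SE = √(s₁²/n₁ + s₂²/n₂) = √(11.7²/18 + 17.3²/53) = 3.6403
df = 43.74 → 43 (Welch–Satterthwaite, rounded down)
t* = 1.681

CI: -0.20 ± 1.681 · 3.6403 = -0.20 ± 6.12 = (-6.32, 5.92)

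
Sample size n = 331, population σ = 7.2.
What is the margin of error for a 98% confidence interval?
Margin of error = 0.92

Margin of error = z* · σ/√n
= 2.326 · 7.2/√331
= 2.326 · 7.2/18.1934
= 0.92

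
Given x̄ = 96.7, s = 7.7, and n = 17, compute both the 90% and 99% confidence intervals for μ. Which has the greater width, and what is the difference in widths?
99% CI is wider by 4.39

df = 16
90% CI: t* = 1.746, (93.44, 99.96), width = 2 · t* · s/√n = 6.52
99% CI: t* = 2.921, (91.24, 102.16), width = 2 · t* · s/√n = 10.91

The 99% CI is wider by 10.91 - 6.52 = 4.39.
Higher confidence requires a wider interval.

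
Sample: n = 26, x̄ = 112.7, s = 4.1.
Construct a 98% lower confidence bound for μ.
μ ≥ 110.96

Lower bound (one-sided):
t* = 2.167 (one-sided for 98%)
Lower bound = x̄ - t* · s/√n = 112.7 - 2.167 · 4.1/√26 = 110.96

We are 98% confident that μ ≥ 110.96.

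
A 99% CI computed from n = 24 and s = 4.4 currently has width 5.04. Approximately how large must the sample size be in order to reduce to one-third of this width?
n ≈ 216

CI width ∝ 1/√n
To reduce width by factor 3, need √n to grow by 3 → need 3² = 9 times as many samples.

Current: n = 24, width = 5.04
New: n = 216, width ≈ 1.56

Width reduced by factor of 5.04/1.56 = 3.23.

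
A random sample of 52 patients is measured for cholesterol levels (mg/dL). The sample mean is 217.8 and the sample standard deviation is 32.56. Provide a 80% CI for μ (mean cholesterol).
(211.94, 223.66)

t-interval (σ unknown):
df = n - 1 = 51
t* = 1.298 for 80% confidence

Margin of error = t* · s/√n = 1.298 · 32.56/√52 = 5.86

CI: (211.94, 223.66)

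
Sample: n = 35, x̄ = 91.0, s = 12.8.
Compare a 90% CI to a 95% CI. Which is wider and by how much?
95% CI is wider by 1.47

df = 34
90% CI: t* = 1.691, (87.34, 94.66), width = 2 · t* · s/√n = 7.32
95% CI: t* = 2.032, (86.60, 95.40), width = 2 · t* · s/√n = 8.79

The 95% CI is wider by 8.79 - 7.32 = 1.47.
Higher confidence requires a wider interval.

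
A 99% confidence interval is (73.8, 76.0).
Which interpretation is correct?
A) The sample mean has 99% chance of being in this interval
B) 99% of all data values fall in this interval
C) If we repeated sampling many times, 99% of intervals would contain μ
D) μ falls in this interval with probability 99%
C

A) Wrong — x̄ is observed and sits in the interval by construction.
B) Wrong — a CI is about the parameter μ, not individual data values.
C) Correct — this is the frequentist long-run coverage interpretation.
D) Wrong — μ is fixed; the randomness lives in the interval, not in μ.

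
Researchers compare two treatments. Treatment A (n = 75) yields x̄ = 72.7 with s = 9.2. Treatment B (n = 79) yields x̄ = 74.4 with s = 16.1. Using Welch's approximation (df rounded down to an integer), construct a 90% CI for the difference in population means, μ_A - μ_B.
(-5.18, 1.78)

Difference: x̄₁ - x̄₂ = -1.70
SE = √(s₁²/n₁ + s₂²/n₂) = √(9.2²/75 + 16.1²/79) = 2.0999
df = 125.26 → 125 (Welch–Satterthwaite, rounded down)
t* = 1.657

CI: -1.70 ± 1.657 · 2.0999 = -1.70 ± 3.48 = (-5.18, 1.78)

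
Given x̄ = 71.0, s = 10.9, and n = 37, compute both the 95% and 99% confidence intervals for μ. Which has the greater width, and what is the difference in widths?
99% CI is wider by 2.47

df = 36
95% CI: t* = 2.028, (67.37, 74.63), width = 2 · t* · s/√n = 7.27
99% CI: t* = 2.719, (66.13, 75.87), width = 2 · t* · s/√n = 9.74

The 99% CI is wider by 9.74 - 7.27 = 2.47.
Higher confidence requires a wider interval.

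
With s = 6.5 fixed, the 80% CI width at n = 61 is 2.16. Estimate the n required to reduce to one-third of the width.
n ≈ 549

CI width ∝ 1/√n
To reduce width by factor 3, need √n to grow by 3 → need 3² = 9 times as many samples.

Current: n = 61, width = 2.16
New: n = 549, width ≈ 0.71

Width reduced by factor of 2.16/0.71 = 3.04.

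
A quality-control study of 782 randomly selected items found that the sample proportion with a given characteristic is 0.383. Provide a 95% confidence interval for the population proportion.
(0.349, 0.417)

Proportion CI:
SE = √(p̂(1-p̂)/n) = √(0.383 · 0.617 / 782) = 0.01738

z* = 1.960
Margin = z* · SE = 1.960 · 0.01738 = 0.0341

CI: 0.383 ± 0.0341 = (0.349, 0.417)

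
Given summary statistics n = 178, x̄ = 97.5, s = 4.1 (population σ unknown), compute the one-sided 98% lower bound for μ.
μ ≥ 96.86

Lower bound (one-sided):
t* = 2.069 (one-sided for 98%)
Lower bound = x̄ - t* · s/√n = 97.5 - 2.069 · 4.1/√178 = 96.86

We are 98% confident that μ ≥ 96.86.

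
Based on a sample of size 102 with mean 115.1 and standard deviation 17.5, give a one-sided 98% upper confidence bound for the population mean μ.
μ ≤ 118.71

Upper bound (one-sided):
t* = 2.081 (one-sided for 98%)
Upper bound = x̄ + t* · s/√n = 115.1 + 2.081 · 17.5/√102 = 118.71

We are 98% confident that μ ≤ 118.71.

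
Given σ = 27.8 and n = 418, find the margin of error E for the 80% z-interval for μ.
Margin of error = 1.74

Margin of error = z* · σ/√n
= 1.282 · 27.8/√418
= 1.282 · 27.8/20.4450
= 1.74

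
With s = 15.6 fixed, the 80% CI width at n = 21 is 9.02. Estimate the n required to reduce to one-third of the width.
n ≈ 189

CI width ∝ 1/√n
To reduce width by factor 3, need √n to grow by 3 → need 3² = 9 times as many samples.

Current: n = 21, width = 9.02
New: n = 189, width ≈ 2.92

Width reduced by factor of 9.02/2.92 = 3.09.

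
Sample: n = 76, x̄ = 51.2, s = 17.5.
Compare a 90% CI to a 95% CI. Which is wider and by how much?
95% CI is wider by 1.32

df = 75
90% CI: t* = 1.665, (47.86, 54.54), width = 2 · t* · s/√n = 6.68
95% CI: t* = 1.992, (47.20, 55.20), width = 2 · t* · s/√n = 8.00

The 95% CI is wider by 8.00 - 6.68 = 1.32.
Higher confidence requires a wider interval.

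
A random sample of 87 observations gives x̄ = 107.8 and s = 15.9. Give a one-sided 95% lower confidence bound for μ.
μ ≥ 104.97

Lower bound (one-sided):
t* = 1.663 (one-sided for 95%)
Lower bound = x̄ - t* · s/√n = 107.8 - 1.663 · 15.9/√87 = 104.97

We are 95% confident that μ ≥ 104.97.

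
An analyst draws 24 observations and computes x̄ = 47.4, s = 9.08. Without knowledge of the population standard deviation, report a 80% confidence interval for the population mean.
(44.96, 49.84)

t-interval (σ unknown):
df = n - 1 = 23
t* = 1.319 for 80% confidence

Margin of error = t* · s/√n = 1.319 · 9.08/√24 = 2.44

CI: (44.96, 49.84)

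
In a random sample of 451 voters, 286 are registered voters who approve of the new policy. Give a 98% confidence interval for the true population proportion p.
(0.581, 0.687)

Proportion CI:
p̂ = 286/451 = 0.63415
SE = √(p̂(1-p̂)/n) = √(0.63415 · 0.36585 / 451) = 0.02268

z* = 2.326
Margin = z* · SE = 2.326 · 0.02268 = 0.0528

CI: 0.63415 ± 0.0528 = (0.581, 0.687)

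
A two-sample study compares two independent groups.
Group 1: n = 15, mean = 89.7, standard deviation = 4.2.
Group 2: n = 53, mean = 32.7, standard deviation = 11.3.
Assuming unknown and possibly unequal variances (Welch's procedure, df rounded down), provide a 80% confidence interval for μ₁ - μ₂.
(54.55, 59.45)

Difference: x̄₁ - x̄₂ = 57.00
SE = √(s₁²/n₁ + s₂²/n₂) = √(4.2²/15 + 11.3²/53) = 1.8935
df = 61.09 → 61 (Welch–Satterthwaite, rounded down)
t* = 1.296

CI: 57.00 ± 1.296 · 1.8935 = 57.00 ± 2.45 = (54.55, 59.45)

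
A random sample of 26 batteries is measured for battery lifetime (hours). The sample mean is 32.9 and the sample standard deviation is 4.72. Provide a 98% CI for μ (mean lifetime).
(30.60, 35.20)

t-interval (σ unknown):
df = n - 1 = 25
t* = 2.485 for 98% confidence

Margin of error = t* · s/√n = 2.485 · 4.72/√26 = 2.30

CI: (30.60, 35.20)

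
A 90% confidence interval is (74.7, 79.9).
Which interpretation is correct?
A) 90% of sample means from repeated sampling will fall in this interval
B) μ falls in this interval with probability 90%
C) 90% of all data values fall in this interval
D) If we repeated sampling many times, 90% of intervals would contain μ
D

A) Wrong — coverage applies to intervals containing μ, not to future x̄ values.
B) Wrong — μ is fixed; the randomness lives in the interval, not in μ.
C) Wrong — a CI is about the parameter μ, not individual data values.
D) Correct — this is the frequentist long-run coverage interpretation.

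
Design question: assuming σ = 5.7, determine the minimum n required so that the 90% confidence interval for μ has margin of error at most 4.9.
n ≥ 4

For margin E ≤ 4.9:
n ≥ (z* · σ / E)²
n ≥ (1.645 · 5.7 / 4.9)²
n ≥ 3.66

Minimum n = 4 (rounding up)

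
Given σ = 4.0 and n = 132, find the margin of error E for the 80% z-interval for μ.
Margin of error = 0.45

Margin of error = z* · σ/√n
= 1.282 · 4.0/√132
= 1.282 · 4.0/11.4891
= 0.45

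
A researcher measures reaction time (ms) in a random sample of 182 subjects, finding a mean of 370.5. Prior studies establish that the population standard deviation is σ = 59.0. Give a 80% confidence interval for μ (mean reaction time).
(364.89, 376.11)

z-interval (σ known):
z* = 1.282 for 80% confidence

Margin of error = z* · σ/√n = 1.282 · 59.0/√182 = 5.61

CI: (370.5 - 5.61, 370.5 + 5.61) = (364.89, 376.11)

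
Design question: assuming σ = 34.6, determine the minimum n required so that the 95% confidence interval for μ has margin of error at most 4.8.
n ≥ 200

For margin E ≤ 4.8:
n ≥ (z* · σ / E)²
n ≥ (1.960 · 34.6 / 4.8)²
n ≥ 199.61

Minimum n = 200 (rounding up)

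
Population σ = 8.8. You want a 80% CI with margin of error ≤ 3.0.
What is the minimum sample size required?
n ≥ 15

For margin E ≤ 3.0:
n ≥ (z* · σ / E)²
n ≥ (1.282 · 8.8 / 3.0)²
n ≥ 14.14

Minimum n = 15 (rounding up)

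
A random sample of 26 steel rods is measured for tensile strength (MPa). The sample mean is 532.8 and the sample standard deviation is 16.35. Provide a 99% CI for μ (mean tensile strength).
(523.86, 541.74)

t-interval (σ unknown):
df = n - 1 = 25
t* = 2.787 for 99% confidence

Margin of error = t* · s/√n = 2.787 · 16.35/√26 = 8.94

CI: (523.86, 541.74)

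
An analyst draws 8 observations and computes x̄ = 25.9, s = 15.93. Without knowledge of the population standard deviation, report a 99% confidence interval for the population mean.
(6.19, 45.61)

t-interval (σ unknown):
df = n - 1 = 7
t* = 3.499 for 99% confidence

Margin of error = t* · s/√n = 3.499 · 15.93/√8 = 19.71

CI: (6.19, 45.61)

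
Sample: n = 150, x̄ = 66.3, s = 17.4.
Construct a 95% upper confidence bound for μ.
μ ≤ 68.65

Upper bound (one-sided):
t* = 1.655 (one-sided for 95%)
Upper bound = x̄ + t* · s/√n = 66.3 + 1.655 · 17.4/√150 = 68.65

We are 95% confident that μ ≤ 68.65.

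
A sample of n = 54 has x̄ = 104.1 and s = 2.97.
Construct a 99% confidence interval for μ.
(103.02, 105.18)

t-interval (σ unknown):
df = n - 1 = 53
t* = 2.672 for 99% confidence

Margin of error = t* · s/√n = 2.672 · 2.97/√54 = 1.08

CI: (103.02, 105.18)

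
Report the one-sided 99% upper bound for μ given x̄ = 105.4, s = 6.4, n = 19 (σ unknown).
μ ≤ 109.15

Upper bound (one-sided):
t* = 2.552 (one-sided for 99%)
Upper bound = x̄ + t* · s/√n = 105.4 + 2.552 · 6.4/√19 = 109.15

We are 99% confident that μ ≤ 109.15.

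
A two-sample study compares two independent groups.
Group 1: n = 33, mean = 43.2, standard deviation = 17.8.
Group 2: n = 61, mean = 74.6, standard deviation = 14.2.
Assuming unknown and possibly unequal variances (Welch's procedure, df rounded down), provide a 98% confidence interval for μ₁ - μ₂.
(-40.01, -22.79)

Difference: x̄₁ - x̄₂ = -31.40
SE = √(s₁²/n₁ + s₂²/n₂) = √(17.8²/33 + 14.2²/61) = 3.5926
df = 54.39 → 54 (Welch–Satterthwaite, rounded down)
t* = 2.397

CI: -31.40 ± 2.397 · 3.5926 = -31.40 ± 8.61 = (-40.01, -22.79)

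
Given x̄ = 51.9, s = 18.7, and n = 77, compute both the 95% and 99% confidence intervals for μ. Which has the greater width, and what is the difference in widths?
99% CI is wider by 2.77

df = 76
95% CI: t* = 1.992, (47.65, 56.15), width = 2 · t* · s/√n = 8.49
99% CI: t* = 2.642, (46.27, 57.53), width = 2 · t* · s/√n = 11.26

The 99% CI is wider by 11.26 - 8.49 = 2.77.
Higher confidence requires a wider interval.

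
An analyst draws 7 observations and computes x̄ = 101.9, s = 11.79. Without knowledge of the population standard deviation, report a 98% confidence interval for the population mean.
(87.89, 115.91)

t-interval (σ unknown):
df = n - 1 = 6
t* = 3.143 for 98% confidence

Margin of error = t* · s/√n = 3.143 · 11.79/√7 = 14.01

CI: (87.89, 115.91)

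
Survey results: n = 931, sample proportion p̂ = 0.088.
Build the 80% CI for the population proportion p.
(0.076, 0.100)

Proportion CI:
SE = √(p̂(1-p̂)/n) = √(0.088 · 0.912 / 931) = 0.00928

z* = 1.282
Margin = z* · SE = 1.282 · 0.00928 = 0.0119

CI: 0.088 ± 0.0119 = (0.076, 0.100)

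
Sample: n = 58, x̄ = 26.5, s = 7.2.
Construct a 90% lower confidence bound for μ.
μ ≥ 25.27

Lower bound (one-sided):
t* = 1.297 (one-sided for 90%)
Lower bound = x̄ - t* · s/√n = 26.5 - 1.297 · 7.2/√58 = 25.27

We are 90% confident that μ ≥ 25.27.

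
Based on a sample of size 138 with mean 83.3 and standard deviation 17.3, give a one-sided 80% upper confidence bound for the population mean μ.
μ ≤ 84.54

Upper bound (one-sided):
t* = 0.844 (one-sided for 80%)
Upper bound = x̄ + t* · s/√n = 83.3 + 0.844 · 17.3/√138 = 84.54

We are 80% confident that μ ≤ 84.54.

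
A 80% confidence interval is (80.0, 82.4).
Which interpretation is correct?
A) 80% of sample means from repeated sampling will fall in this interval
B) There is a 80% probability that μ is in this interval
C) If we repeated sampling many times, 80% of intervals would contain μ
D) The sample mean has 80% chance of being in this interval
C

A) Wrong — coverage applies to intervals containing μ, not to future x̄ values.
B) Wrong — μ is fixed; the randomness lives in the interval, not in μ.
C) Correct — this is the frequentist long-run coverage interpretation.
D) Wrong — x̄ is observed and sits in the interval by construction.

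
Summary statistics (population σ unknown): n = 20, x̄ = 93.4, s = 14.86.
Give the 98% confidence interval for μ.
(84.96, 101.84)

t-interval (σ unknown):
df = n - 1 = 19
t* = 2.539 for 98% confidence

Margin of error = t* · s/√n = 2.539 · 14.86/√20 = 8.44

CI: (84.96, 101.84)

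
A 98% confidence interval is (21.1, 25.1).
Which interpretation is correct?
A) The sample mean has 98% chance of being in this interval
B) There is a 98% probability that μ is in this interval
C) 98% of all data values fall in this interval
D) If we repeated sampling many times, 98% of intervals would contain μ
D

A) Wrong — x̄ is observed and sits in the interval by construction.
B) Wrong — μ is fixed; the randomness lives in the interval, not in μ.
C) Wrong — a CI is about the parameter μ, not individual data values.
D) Correct — this is the frequentist long-run coverage interpretation.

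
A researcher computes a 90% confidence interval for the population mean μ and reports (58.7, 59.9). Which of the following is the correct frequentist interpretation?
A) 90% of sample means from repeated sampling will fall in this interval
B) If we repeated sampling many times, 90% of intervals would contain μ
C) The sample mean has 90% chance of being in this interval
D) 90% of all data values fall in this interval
B

A) Wrong — coverage applies to intervals containing μ, not to future x̄ values.
B) Correct — this is the frequentist long-run coverage interpretation.
C) Wrong — x̄ is observed and sits in the interval by construction.
D) Wrong — a CI is about the parameter μ, not individual data values.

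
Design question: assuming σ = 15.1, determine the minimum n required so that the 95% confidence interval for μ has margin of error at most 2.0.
n ≥ 219

For margin E ≤ 2.0:
n ≥ (z* · σ / E)²
n ≥ (1.960 · 15.1 / 2.0)²
n ≥ 218.98

Minimum n = 219 (rounding up)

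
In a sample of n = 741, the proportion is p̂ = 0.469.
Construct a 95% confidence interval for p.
(0.433, 0.505)

Proportion CI:
SE = √(p̂(1-p̂)/n) = √(0.469 · 0.531 / 741) = 0.01833

z* = 1.960
Margin = z* · SE = 1.960 · 0.01833 = 0.0359

CI: 0.469 ± 0.0359 = (0.433, 0.505)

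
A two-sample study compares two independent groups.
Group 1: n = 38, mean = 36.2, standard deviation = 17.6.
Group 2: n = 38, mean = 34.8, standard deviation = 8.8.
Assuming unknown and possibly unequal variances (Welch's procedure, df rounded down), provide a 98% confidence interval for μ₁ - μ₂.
(-6.25, 9.05)

Difference: x̄₁ - x̄₂ = 1.40
SE = √(s₁²/n₁ + s₂²/n₂) = √(17.6²/38 + 8.8²/38) = 3.1921
df = 54.41 → 54 (Welch–Satterthwaite, rounded down)
t* = 2.397

CI: 1.40 ± 2.397 · 3.1921 = 1.40 ± 7.65 = (-6.25, 9.05)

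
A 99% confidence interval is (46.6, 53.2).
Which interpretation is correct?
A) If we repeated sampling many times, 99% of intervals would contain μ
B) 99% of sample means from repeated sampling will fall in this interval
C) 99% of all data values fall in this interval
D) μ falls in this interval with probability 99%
A

A) Correct — this is the frequentist long-run coverage interpretation.
B) Wrong — coverage applies to intervals containing μ, not to future x̄ values.
C) Wrong — a CI is about the parameter μ, not individual data values.
D) Wrong — μ is fixed; the randomness lives in the interval, not in μ.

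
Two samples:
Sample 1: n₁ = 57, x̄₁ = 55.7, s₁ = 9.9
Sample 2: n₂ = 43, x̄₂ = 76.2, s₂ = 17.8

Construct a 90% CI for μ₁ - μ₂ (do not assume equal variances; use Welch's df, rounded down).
(-25.53, -15.47)

Difference: x̄₁ - x̄₂ = -20.50
SE = √(s₁²/n₁ + s₂²/n₂) = √(9.9²/57 + 17.8²/43) = 3.0146
df = 61.38 → 61 (Welch–Satterthwaite, rounded down)
t* = 1.670

CI: -20.50 ± 1.670 · 3.0146 = -20.50 ± 5.03 = (-25.53, -15.47)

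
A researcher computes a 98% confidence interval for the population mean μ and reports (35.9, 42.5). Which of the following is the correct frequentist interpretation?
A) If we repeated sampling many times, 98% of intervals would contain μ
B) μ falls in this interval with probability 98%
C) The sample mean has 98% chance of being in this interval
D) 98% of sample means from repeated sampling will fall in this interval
A

A) Correct — this is the frequentist long-run coverage interpretation.
B) Wrong — μ is fixed; the randomness lives in the interval, not in μ.
C) Wrong — x̄ is observed and sits in the interval by construction.
D) Wrong — coverage applies to intervals containing μ, not to future x̄ values.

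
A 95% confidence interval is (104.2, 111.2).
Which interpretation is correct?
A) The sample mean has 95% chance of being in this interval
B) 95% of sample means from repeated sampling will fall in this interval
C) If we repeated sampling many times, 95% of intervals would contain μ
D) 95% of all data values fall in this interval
C

A) Wrong — x̄ is observed and sits in the interval by construction.
B) Wrong — coverage applies to intervals containing μ, not to future x̄ values.
C) Correct — this is the frequentist long-run coverage interpretation.
D) Wrong — a CI is about the parameter μ, not individual data values.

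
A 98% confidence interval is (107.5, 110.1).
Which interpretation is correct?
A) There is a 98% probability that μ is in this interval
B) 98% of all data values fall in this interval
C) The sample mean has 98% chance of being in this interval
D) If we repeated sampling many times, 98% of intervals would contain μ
D

A) Wrong — μ is fixed; the randomness lives in the interval, not in μ.
B) Wrong — a CI is about the parameter μ, not individual data values.
C) Wrong — x̄ is observed and sits in the interval by construction.
D) Correct — this is the frequentist long-run coverage interpretation.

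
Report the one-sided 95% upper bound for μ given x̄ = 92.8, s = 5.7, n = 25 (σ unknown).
μ ≤ 94.75

Upper bound (one-sided):
t* = 1.711 (one-sided for 95%)
Upper bound = x̄ + t* · s/√n = 92.8 + 1.711 · 5.7/√25 = 94.75

We are 95% confident that μ ≤ 94.75.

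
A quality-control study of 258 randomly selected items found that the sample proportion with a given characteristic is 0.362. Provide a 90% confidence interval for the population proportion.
(0.313, 0.411)

Proportion CI:
SE = √(p̂(1-p̂)/n) = √(0.362 · 0.638 / 258) = 0.02992

z* = 1.645
Margin = z* · SE = 1.645 · 0.02992 = 0.0492

CI: 0.362 ± 0.0492 = (0.313, 0.411)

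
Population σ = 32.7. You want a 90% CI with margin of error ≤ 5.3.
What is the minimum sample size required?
n ≥ 104

For margin E ≤ 5.3:
n ≥ (z* · σ / E)²
n ≥ (1.645 · 32.7 / 5.3)²
n ≥ 103.01

Minimum n = 104 (rounding up)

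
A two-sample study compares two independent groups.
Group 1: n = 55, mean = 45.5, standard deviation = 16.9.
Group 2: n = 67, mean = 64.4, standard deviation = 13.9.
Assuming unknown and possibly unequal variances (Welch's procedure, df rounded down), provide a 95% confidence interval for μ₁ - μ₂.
(-24.54, -13.26)

Difference: x̄₁ - x̄₂ = -18.90
SE = √(s₁²/n₁ + s₂²/n₂) = √(16.9²/55 + 13.9²/67) = 2.8419
df = 104.31 → 104 (Welch–Satterthwaite, rounded down)
t* = 1.983

CI: -18.90 ± 1.983 · 2.8419 = -18.90 ± 5.64 = (-24.54, -13.26)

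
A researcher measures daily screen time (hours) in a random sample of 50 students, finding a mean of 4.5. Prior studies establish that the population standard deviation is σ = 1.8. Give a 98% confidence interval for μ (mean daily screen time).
(3.91, 5.09)

z-interval (σ known):
z* = 2.326 for 98% confidence

Margin of error = z* · σ/√n = 2.326 · 1.8/√50 = 0.59

CI: (4.5 - 0.59, 4.5 + 0.59) = (3.91, 5.09)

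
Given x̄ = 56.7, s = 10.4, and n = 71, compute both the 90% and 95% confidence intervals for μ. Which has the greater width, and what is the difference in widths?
95% CI is wider by 0.81

df = 70
90% CI: t* = 1.667, (54.64, 58.76), width = 2 · t* · s/√n = 4.11
95% CI: t* = 1.994, (54.24, 59.16), width = 2 · t* · s/√n = 4.92

The 95% CI is wider by 4.92 - 4.11 = 0.81.
Higher confidence requires a wider interval.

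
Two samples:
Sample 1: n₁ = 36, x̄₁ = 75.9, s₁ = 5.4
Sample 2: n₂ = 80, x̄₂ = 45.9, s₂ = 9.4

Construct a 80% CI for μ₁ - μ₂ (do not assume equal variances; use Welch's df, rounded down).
(28.22, 31.78)

Difference: x̄₁ - x̄₂ = 30.00
SE = √(s₁²/n₁ + s₂²/n₂) = √(5.4²/36 + 9.4²/80) = 1.3837
df = 107.21 → 107 (Welch–Satterthwaite, rounded down)
t* = 1.290

CI: 30.00 ± 1.290 · 1.3837 = 30.00 ± 1.78 = (28.22, 31.78)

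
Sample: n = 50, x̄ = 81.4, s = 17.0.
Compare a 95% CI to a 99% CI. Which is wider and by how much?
99% CI is wider by 3.23

df = 49
95% CI: t* = 2.010, (76.57, 86.23), width = 2 · t* · s/√n = 9.66
99% CI: t* = 2.680, (74.96, 87.84), width = 2 · t* · s/√n = 12.89

The 99% CI is wider by 12.89 - 9.66 = 3.23.
Higher confidence requires a wider interval.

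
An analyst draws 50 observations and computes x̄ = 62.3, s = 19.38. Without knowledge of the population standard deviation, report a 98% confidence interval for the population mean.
(55.71, 68.89)

t-interval (σ unknown):
df = n - 1 = 49
t* = 2.405 for 98% confidence

Margin of error = t* · s/√n = 2.405 · 19.38/√50 = 6.59

CI: (55.71, 68.89)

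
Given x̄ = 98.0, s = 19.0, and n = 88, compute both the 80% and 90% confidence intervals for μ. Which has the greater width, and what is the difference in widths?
90% CI is wider by 1.51

df = 87
80% CI: t* = 1.291, (95.39, 100.61), width = 2 · t* · s/√n = 5.23
90% CI: t* = 1.663, (94.63, 101.37), width = 2 · t* · s/√n = 6.74

The 90% CI is wider by 6.74 - 5.23 = 1.51.
Higher confidence requires a wider interval.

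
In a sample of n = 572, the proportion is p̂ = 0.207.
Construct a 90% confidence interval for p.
(0.179, 0.235)

Proportion CI:
SE = √(p̂(1-p̂)/n) = √(0.207 · 0.793 / 572) = 0.01694

z* = 1.645
Margin = z* · SE = 1.645 · 0.01694 = 0.0279

CI: 0.207 ± 0.0279 = (0.179, 0.235)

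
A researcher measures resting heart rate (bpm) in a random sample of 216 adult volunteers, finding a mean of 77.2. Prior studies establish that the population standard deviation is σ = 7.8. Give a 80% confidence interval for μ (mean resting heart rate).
(76.52, 77.88)

z-interval (σ known):
z* = 1.282 for 80% confidence

Margin of error = z* · σ/√n = 1.282 · 7.8/√216 = 0.68

CI: (77.2 - 0.68, 77.2 + 0.68) = (76.52, 77.88)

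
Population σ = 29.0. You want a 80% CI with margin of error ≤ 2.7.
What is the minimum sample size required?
n ≥ 190

For margin E ≤ 2.7:
n ≥ (z* · σ / E)²
n ≥ (1.282 · 29.0 / 2.7)²
n ≥ 189.60

Minimum n = 190 (rounding up)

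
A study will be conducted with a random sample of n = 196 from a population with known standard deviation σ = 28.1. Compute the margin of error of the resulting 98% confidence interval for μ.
Margin of error = 4.67

Margin of error = z* · σ/√n
= 2.326 · 28.1/√196
= 2.326 · 28.1/14.0000
= 4.67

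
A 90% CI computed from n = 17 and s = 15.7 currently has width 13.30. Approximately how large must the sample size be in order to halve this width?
n ≈ 68

CI width ∝ 1/√n
To reduce width by factor 2, need √n to grow by 2 → need 2² = 4 times as many samples.

Current: n = 17, width = 13.30
New: n = 68, width ≈ 6.35

Width reduced by factor of 13.30/6.35 = 2.09.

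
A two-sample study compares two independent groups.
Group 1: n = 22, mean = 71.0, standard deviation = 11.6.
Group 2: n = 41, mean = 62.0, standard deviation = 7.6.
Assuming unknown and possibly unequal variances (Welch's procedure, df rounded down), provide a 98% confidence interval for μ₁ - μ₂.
(2.26, 15.74)

Difference: x̄₁ - x̄₂ = 9.00
SE = √(s₁²/n₁ + s₂²/n₂) = √(11.6²/22 + 7.6²/41) = 2.7432
df = 30.93 → 30 (Welch–Satterthwaite, rounded down)
t* = 2.457

CI: 9.00 ± 2.457 · 2.7432 = 9.00 ± 6.74 = (2.26, 15.74)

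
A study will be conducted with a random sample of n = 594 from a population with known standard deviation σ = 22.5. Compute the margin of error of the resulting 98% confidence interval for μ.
Margin of error = 2.15

Margin of error = z* · σ/√n
= 2.326 · 22.5/√594
= 2.326 · 22.5/24.3721
= 2.15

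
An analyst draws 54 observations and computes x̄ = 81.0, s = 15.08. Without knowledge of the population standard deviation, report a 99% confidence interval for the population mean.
(75.52, 86.48)

t-interval (σ unknown):
df = n - 1 = 53
t* = 2.672 for 99% confidence

Margin of error = t* · s/√n = 2.672 · 15.08/√54 = 5.48

CI: (75.52, 86.48)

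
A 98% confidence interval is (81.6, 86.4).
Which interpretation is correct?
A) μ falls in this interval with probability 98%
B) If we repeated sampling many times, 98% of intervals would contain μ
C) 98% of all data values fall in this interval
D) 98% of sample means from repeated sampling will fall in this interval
B

A) Wrong — μ is fixed; the randomness lives in the interval, not in μ.
B) Correct — this is the frequentist long-run coverage interpretation.
C) Wrong — a CI is about the parameter μ, not individual data values.
D) Wrong — coverage applies to intervals containing μ, not to future x̄ values.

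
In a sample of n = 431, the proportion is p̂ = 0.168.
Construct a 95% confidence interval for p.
(0.133, 0.203)

Proportion CI:
SE = √(p̂(1-p̂)/n) = √(0.168 · 0.832 / 431) = 0.01801

z* = 1.960
Margin = z* · SE = 1.960 · 0.01801 = 0.0353

CI: 0.168 ± 0.0353 = (0.133, 0.203)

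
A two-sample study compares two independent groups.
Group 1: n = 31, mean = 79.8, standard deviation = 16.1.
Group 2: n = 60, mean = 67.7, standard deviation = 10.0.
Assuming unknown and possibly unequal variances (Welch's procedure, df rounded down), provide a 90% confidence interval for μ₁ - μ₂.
(6.77, 17.43)

Difference: x̄₁ - x̄₂ = 12.10
SE = √(s₁²/n₁ + s₂²/n₂) = √(16.1²/31 + 10.0²/60) = 3.1667
df = 42.30 → 42 (Welch–Satterthwaite, rounded down)
t* = 1.682

CI: 12.10 ± 1.682 · 3.1667 = 12.10 ± 5.33 = (6.77, 17.43)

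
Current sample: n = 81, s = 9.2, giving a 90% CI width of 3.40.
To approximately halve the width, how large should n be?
n ≈ 324

CI width ∝ 1/√n
To reduce width by factor 2, need √n to grow by 2 → need 2² = 4 times as many samples.

Current: n = 81, width = 3.40
New: n = 324, width ≈ 1.69

Width reduced by factor of 3.40/1.69 = 2.01.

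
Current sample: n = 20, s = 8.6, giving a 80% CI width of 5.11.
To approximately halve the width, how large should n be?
n ≈ 80

CI width ∝ 1/√n
To reduce width by factor 2, need √n to grow by 2 → need 2² = 4 times as many samples.

Current: n = 20, width = 5.11
New: n = 80, width ≈ 2.48

Width reduced by factor of 5.11/2.48 = 2.06.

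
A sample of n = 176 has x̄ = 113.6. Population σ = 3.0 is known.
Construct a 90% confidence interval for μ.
(113.23, 113.97)

z-interval (σ known):
z* = 1.645 for 90% confidence

Margin of error = z* · σ/√n = 1.645 · 3.0/√176 = 0.37

CI: (113.6 - 0.37, 113.6 + 0.37) = (113.23, 113.97)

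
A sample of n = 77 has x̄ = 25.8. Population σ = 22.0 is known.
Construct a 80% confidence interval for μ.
(22.59, 29.01)

z-interval (σ known):
z* = 1.282 for 80% confidence

Margin of error = z* · σ/√n = 1.282 · 22.0/√77 = 3.21

CI: (25.8 - 3.21, 25.8 + 3.21) = (22.59, 29.01)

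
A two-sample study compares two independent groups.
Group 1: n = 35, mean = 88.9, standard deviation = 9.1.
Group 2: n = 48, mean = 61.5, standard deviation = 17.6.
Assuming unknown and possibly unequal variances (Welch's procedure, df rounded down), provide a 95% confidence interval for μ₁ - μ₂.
(21.48, 33.32)

Difference: x̄₁ - x̄₂ = 27.40
SE = √(s₁²/n₁ + s₂²/n₂) = √(9.1²/35 + 17.6²/48) = 2.9697
df = 74.03 → 74 (Welch–Satterthwaite, rounded down)
t* = 1.993

CI: 27.40 ± 1.993 · 2.9697 = 27.40 ± 5.92 = (21.48, 33.32)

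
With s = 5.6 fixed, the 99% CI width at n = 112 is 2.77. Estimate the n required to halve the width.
n ≈ 448

CI width ∝ 1/√n
To reduce width by factor 2, need √n to grow by 2 → need 2² = 4 times as many samples.

Current: n = 112, width = 2.77
New: n = 448, width ≈ 1.37

Width reduced by factor of 2.77/1.37 = 2.02.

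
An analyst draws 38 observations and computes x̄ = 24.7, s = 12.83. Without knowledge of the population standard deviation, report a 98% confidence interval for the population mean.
(19.64, 29.76)

t-interval (σ unknown):
df = n - 1 = 37
t* = 2.431 for 98% confidence

Margin of error = t* · s/√n = 2.431 · 12.83/√38 = 5.06

CI: (19.64, 29.76)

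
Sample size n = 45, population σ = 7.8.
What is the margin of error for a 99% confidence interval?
Margin of error = 3.00

Margin of error = z* · σ/√n
= 2.576 · 7.8/√45
= 2.576 · 7.8/6.7082
= 3.00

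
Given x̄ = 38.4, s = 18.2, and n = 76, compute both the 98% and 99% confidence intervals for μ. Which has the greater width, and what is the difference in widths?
99% CI is wider by 1.12

df = 75
98% CI: t* = 2.377, (33.44, 43.36), width = 2 · t* · s/√n = 9.92
99% CI: t* = 2.643, (32.88, 43.92), width = 2 · t* · s/√n = 11.04

The 99% CI is wider by 11.04 - 9.92 = 1.12.
Higher confidence requires a wider interval.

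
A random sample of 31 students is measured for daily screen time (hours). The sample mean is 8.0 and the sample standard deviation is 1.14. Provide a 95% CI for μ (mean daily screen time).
(7.58, 8.42)

t-interval (σ unknown):
df = n - 1 = 30
t* = 2.042 for 95% confidence

Margin of error = t* · s/√n = 2.042 · 1.14/√31 = 0.42

CI: (7.58, 8.42)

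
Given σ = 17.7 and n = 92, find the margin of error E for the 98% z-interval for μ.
Margin of error = 4.29

Margin of error = z* · σ/√n
= 2.326 · 17.7/√92
= 2.326 · 17.7/9.5917
= 4.29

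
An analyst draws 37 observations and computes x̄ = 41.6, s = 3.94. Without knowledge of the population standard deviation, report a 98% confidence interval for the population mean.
(40.02, 43.18)

t-interval (σ unknown):
df = n - 1 = 36
t* = 2.434 for 98% confidence

Margin of error = t* · s/√n = 2.434 · 3.94/√37 = 1.58

CI: (40.02, 43.18)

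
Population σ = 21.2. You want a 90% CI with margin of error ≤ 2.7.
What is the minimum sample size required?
n ≥ 167

For margin E ≤ 2.7:
n ≥ (z* · σ / E)²
n ≥ (1.645 · 21.2 / 2.7)²
n ≥ 166.83

Minimum n = 167 (rounding up)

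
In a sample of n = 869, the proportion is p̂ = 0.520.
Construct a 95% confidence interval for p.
(0.487, 0.553)

Proportion CI:
SE = √(p̂(1-p̂)/n) = √(0.520 · 0.480 / 869) = 0.01695

z* = 1.960
Margin = z* · SE = 1.960 · 0.01695 = 0.0332

CI: 0.520 ± 0.0332 = (0.487, 0.553)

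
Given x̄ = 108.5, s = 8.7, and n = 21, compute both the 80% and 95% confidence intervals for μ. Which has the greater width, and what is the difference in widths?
95% CI is wider by 2.89

df = 20
80% CI: t* = 1.325, (105.98, 111.02), width = 2 · t* · s/√n = 5.03
95% CI: t* = 2.086, (104.54, 112.46), width = 2 · t* · s/√n = 7.92

The 95% CI is wider by 7.92 - 5.03 = 2.89.
Higher confidence requires a wider interval.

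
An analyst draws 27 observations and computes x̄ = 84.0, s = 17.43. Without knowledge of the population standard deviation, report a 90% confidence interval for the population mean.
(78.28, 89.72)

t-interval (σ unknown):
df = n - 1 = 26
t* = 1.706 for 90% confidence

Margin of error = t* · s/√n = 1.706 · 17.43/√27 = 5.72

CI: (78.28, 89.72)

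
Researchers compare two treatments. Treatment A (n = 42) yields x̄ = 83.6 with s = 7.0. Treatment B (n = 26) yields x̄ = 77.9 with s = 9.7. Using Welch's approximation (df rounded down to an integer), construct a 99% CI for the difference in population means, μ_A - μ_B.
(-0.21, 11.61)

Difference: x̄₁ - x̄₂ = 5.70
SE = √(s₁²/n₁ + s₂²/n₂) = √(7.0²/42 + 9.7²/26) = 2.1876
df = 41.11 → 41 (Welch–Satterthwaite, rounded down)
t* = 2.701

CI: 5.70 ± 2.701 · 2.1876 = 5.70 ± 5.91 = (-0.21, 11.61)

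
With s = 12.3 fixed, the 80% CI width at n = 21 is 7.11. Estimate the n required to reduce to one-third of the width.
n ≈ 189

CI width ∝ 1/√n
To reduce width by factor 3, need √n to grow by 3 → need 3² = 9 times as many samples.

Current: n = 21, width = 7.11
New: n = 189, width ≈ 2.30

Width reduced by factor of 7.11/2.30 = 3.09.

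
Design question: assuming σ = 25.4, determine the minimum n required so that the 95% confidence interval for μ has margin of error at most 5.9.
n ≥ 72

For margin E ≤ 5.9:
n ≥ (z* · σ / E)²
n ≥ (1.960 · 25.4 / 5.9)²
n ≥ 71.20

Minimum n = 72 (rounding up)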